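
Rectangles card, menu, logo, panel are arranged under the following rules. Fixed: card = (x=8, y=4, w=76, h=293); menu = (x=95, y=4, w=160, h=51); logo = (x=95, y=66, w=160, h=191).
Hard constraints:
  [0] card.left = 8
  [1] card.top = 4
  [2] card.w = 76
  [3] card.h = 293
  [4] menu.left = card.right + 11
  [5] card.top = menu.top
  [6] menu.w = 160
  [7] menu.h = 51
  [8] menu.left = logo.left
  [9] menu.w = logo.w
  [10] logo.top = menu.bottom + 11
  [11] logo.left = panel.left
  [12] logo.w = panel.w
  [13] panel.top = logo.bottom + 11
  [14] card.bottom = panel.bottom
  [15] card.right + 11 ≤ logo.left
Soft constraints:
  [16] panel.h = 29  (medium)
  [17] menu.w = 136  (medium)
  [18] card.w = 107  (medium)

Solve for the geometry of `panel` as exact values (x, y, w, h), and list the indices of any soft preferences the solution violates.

1. panel.x = 95  [logo.left = panel.left]
2. panel.w = 160  [logo.w = panel.w]
3. panel.y = 268  [panel.top = logo.bottom + 11]
4. panel.h = 29  [card.bottom = panel.bottom]

panel = (x=95, y=268, w=160, h=29)
violated soft preferences: 17, 18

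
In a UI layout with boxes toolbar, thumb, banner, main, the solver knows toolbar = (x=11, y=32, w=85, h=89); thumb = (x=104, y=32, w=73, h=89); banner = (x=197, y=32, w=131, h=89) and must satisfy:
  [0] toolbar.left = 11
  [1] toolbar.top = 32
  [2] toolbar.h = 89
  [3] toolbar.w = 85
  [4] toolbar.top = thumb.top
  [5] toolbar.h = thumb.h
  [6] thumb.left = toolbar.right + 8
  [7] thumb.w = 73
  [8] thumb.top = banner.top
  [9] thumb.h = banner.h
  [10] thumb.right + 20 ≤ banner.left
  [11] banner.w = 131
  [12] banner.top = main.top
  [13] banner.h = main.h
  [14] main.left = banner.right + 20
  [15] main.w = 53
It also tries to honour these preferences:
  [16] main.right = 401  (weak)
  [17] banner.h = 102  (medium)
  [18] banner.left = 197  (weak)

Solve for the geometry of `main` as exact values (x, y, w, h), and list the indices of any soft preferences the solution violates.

main = (x=348, y=32, w=53, h=89)
violated soft preferences: 17

1. main.y = 32  [banner.top = main.top]
2. main.h = 89  [banner.h = main.h]
3. main.x = 348  [main.left = banner.right + 20]
4. main.w = 53  [main.w = 53]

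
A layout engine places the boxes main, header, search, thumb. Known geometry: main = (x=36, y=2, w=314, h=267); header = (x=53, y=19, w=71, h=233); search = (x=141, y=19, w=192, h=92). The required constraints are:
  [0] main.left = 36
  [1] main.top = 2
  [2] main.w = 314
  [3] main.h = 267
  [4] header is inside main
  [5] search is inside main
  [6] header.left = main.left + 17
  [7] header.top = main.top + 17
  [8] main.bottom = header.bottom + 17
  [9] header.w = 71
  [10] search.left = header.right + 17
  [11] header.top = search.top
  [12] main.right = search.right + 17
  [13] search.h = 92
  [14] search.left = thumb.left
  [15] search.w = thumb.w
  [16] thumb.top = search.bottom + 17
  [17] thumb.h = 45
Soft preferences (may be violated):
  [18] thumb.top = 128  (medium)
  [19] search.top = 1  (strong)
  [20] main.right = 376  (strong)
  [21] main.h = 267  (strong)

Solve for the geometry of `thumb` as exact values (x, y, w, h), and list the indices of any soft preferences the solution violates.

1. thumb.x = 141  [search.left = thumb.left]
2. thumb.w = 192  [search.w = thumb.w]
3. thumb.y = 128  [thumb.top = search.bottom + 17]
4. thumb.h = 45  [thumb.h = 45]

thumb = (x=141, y=128, w=192, h=45)
violated soft preferences: 19, 20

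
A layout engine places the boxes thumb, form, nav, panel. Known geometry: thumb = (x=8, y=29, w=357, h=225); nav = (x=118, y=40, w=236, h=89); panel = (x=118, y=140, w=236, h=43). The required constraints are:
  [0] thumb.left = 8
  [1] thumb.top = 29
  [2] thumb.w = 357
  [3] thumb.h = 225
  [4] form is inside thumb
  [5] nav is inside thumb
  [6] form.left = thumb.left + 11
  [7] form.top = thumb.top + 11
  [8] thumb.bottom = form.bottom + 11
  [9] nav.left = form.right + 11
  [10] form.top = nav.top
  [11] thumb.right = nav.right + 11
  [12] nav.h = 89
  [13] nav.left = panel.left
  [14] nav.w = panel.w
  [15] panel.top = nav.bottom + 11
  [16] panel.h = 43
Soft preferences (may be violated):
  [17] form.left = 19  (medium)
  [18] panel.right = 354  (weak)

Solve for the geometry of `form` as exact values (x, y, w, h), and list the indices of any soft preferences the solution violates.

1. form.x = 19  [form.left = thumb.left + 11]
2. form.y = 40  [form.top = thumb.top + 11]
3. form.h = 203  [thumb.bottom = form.bottom + 11]
4. form.w = 88  [nav.left = form.right + 11]

form = (x=19, y=40, w=88, h=203)
violated soft preferences: none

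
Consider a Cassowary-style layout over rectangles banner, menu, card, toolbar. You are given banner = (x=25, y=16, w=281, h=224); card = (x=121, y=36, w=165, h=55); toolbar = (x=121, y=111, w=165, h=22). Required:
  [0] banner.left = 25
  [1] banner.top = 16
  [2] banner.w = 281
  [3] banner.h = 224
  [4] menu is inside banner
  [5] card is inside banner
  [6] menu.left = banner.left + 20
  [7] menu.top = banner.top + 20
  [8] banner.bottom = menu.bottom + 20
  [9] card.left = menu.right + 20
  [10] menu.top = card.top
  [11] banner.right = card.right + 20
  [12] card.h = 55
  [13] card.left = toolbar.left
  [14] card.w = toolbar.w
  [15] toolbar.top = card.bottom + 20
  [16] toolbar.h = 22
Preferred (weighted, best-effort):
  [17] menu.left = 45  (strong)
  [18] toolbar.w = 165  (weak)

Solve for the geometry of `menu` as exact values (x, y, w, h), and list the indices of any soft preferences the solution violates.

menu = (x=45, y=36, w=56, h=184)
violated soft preferences: none

1. menu.x = 45  [menu.left = banner.left + 20]
2. menu.y = 36  [menu.top = banner.top + 20]
3. menu.h = 184  [banner.bottom = menu.bottom + 20]
4. menu.w = 56  [card.left = menu.right + 20]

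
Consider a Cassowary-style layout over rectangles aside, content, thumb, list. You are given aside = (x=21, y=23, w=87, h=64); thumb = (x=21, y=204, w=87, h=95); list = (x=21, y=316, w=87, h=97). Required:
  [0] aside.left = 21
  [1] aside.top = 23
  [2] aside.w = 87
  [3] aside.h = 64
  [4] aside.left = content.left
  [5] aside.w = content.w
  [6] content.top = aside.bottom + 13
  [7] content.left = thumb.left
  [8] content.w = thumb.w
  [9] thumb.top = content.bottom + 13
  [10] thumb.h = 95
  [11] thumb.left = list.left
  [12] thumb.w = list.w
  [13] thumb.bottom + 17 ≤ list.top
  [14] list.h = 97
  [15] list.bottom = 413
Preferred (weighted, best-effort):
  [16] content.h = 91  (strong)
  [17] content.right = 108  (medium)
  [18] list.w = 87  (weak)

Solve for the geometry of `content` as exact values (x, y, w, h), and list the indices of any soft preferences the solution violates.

content = (x=21, y=100, w=87, h=91)
violated soft preferences: none

1. content.x = 21  [aside.left = content.left]
2. content.w = 87  [aside.w = content.w]
3. content.y = 100  [content.top = aside.bottom + 13]
4. content.h = 91  [thumb.top = content.bottom + 13]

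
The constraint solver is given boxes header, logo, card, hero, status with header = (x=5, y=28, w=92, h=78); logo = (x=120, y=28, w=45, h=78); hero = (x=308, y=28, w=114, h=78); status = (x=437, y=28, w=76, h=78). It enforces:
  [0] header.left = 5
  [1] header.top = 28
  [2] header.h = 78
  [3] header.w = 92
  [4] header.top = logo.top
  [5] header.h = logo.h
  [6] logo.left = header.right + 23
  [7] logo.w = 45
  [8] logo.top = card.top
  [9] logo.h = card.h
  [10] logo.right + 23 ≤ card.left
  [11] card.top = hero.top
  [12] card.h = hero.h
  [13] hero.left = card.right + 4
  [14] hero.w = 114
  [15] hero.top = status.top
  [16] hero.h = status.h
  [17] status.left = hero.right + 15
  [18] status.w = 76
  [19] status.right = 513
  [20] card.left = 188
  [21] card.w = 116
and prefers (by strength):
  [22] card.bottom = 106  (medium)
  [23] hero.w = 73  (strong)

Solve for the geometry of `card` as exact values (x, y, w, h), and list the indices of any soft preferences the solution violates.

1. card.y = 28  [logo.top = card.top]
2. card.h = 78  [logo.h = card.h]
3. card.x = 188  [card.left = 188]
4. card.w = 116  [card.w = 116]

card = (x=188, y=28, w=116, h=78)
violated soft preferences: 23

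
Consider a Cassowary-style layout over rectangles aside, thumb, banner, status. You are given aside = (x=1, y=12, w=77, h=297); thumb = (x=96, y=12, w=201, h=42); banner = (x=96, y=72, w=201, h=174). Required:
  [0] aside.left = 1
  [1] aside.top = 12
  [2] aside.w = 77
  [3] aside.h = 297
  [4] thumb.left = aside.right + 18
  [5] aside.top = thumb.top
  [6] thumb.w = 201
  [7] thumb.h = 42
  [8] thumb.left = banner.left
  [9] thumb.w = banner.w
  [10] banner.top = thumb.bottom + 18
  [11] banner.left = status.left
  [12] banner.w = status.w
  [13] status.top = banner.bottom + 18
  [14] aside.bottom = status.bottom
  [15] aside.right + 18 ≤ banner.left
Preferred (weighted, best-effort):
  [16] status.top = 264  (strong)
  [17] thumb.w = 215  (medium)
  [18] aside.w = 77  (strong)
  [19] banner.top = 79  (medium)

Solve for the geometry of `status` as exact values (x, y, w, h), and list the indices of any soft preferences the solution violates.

1. status.x = 96  [banner.left = status.left]
2. status.w = 201  [banner.w = status.w]
3. status.y = 264  [status.top = banner.bottom + 18]
4. status.h = 45  [aside.bottom = status.bottom]

status = (x=96, y=264, w=201, h=45)
violated soft preferences: 17, 19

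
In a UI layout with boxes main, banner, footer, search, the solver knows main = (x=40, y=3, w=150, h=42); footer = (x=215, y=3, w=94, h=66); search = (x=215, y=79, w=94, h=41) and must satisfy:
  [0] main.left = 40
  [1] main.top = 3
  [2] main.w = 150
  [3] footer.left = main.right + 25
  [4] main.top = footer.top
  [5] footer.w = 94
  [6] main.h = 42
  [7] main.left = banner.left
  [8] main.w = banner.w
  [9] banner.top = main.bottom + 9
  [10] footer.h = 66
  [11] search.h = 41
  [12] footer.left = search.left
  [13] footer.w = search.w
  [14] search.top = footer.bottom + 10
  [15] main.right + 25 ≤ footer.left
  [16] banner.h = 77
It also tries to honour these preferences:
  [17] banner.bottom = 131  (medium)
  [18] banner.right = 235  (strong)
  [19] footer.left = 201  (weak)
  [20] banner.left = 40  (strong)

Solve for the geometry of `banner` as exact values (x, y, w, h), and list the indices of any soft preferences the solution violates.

banner = (x=40, y=54, w=150, h=77)
violated soft preferences: 18, 19

1. banner.x = 40  [main.left = banner.left]
2. banner.w = 150  [main.w = banner.w]
3. banner.y = 54  [banner.top = main.bottom + 9]
4. banner.h = 77  [banner.h = 77]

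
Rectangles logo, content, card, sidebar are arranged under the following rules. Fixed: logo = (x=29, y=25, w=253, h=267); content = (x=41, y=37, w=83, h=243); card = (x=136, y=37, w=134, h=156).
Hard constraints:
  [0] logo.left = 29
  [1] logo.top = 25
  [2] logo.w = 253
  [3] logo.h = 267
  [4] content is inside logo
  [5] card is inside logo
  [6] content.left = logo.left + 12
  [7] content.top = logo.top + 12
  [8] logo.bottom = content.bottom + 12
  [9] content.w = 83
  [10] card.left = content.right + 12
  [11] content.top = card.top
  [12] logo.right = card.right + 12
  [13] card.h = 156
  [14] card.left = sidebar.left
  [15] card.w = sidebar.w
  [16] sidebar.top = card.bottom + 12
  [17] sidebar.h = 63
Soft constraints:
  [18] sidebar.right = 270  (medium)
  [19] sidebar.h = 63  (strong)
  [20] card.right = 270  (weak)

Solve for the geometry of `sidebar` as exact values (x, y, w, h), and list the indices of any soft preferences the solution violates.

sidebar = (x=136, y=205, w=134, h=63)
violated soft preferences: none

1. sidebar.x = 136  [card.left = sidebar.left]
2. sidebar.w = 134  [card.w = sidebar.w]
3. sidebar.y = 205  [sidebar.top = card.bottom + 12]
4. sidebar.h = 63  [sidebar.h = 63]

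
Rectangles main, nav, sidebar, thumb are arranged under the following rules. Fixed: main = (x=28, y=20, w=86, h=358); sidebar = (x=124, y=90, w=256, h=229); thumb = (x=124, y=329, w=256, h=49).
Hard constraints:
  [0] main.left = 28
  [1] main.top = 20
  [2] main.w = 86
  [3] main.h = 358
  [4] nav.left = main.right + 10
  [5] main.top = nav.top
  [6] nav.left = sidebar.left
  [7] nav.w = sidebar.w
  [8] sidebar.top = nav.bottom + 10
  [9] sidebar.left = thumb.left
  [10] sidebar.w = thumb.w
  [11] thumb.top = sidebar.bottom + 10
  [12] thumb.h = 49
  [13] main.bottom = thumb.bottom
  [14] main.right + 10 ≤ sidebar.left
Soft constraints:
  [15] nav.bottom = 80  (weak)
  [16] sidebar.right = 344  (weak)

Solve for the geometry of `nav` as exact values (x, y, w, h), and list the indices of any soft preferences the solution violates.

nav = (x=124, y=20, w=256, h=60)
violated soft preferences: 16

1. nav.x = 124  [nav.left = main.right + 10]
2. nav.y = 20  [main.top = nav.top]
3. nav.w = 256  [nav.w = sidebar.w]
4. nav.h = 60  [sidebar.top = nav.bottom + 10]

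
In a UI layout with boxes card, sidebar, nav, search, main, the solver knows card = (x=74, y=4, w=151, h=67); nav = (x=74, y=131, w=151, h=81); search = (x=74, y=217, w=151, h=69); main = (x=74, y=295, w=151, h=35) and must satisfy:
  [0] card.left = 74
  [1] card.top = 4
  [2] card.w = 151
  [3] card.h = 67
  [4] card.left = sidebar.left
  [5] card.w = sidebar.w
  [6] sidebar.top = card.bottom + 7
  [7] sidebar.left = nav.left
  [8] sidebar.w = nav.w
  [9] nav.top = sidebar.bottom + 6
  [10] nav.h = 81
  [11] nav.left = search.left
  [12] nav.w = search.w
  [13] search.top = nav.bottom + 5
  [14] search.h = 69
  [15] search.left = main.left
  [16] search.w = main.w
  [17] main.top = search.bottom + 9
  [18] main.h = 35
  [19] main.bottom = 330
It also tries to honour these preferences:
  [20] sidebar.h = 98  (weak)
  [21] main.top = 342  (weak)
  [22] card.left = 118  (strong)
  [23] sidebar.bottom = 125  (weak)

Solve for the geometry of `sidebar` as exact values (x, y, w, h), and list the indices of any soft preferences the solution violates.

sidebar = (x=74, y=78, w=151, h=47)
violated soft preferences: 20, 21, 22

1. sidebar.x = 74  [card.left = sidebar.left]
2. sidebar.w = 151  [card.w = sidebar.w]
3. sidebar.y = 78  [sidebar.top = card.bottom + 7]
4. sidebar.h = 47  [nav.top = sidebar.bottom + 6]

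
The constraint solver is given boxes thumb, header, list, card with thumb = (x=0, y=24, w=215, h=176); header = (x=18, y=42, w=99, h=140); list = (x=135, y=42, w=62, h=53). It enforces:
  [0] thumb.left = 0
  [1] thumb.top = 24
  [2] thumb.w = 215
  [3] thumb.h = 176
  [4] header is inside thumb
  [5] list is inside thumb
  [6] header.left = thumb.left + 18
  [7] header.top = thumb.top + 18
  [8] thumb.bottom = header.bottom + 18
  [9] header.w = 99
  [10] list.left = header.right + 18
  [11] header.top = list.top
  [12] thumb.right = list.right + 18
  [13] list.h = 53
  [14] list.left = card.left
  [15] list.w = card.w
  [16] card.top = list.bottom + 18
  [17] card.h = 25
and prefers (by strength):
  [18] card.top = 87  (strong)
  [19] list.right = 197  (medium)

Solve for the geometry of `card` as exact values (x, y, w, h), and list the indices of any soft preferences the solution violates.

card = (x=135, y=113, w=62, h=25)
violated soft preferences: 18

1. card.x = 135  [list.left = card.left]
2. card.w = 62  [list.w = card.w]
3. card.y = 113  [card.top = list.bottom + 18]
4. card.h = 25  [card.h = 25]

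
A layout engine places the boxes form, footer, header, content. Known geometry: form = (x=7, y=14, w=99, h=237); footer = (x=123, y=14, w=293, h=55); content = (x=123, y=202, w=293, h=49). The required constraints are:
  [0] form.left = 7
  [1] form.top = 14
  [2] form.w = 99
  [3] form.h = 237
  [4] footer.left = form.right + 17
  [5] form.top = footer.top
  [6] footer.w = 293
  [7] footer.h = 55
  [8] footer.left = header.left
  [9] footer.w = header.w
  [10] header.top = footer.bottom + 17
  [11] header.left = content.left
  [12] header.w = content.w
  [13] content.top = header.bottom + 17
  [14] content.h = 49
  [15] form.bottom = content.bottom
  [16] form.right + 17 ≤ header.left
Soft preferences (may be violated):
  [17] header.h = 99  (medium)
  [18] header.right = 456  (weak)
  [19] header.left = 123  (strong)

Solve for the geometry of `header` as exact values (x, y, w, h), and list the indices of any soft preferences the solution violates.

1. header.x = 123  [footer.left = header.left]
2. header.w = 293  [footer.w = header.w]
3. header.y = 86  [header.top = footer.bottom + 17]
4. header.h = 99  [content.top = header.bottom + 17]

header = (x=123, y=86, w=293, h=99)
violated soft preferences: 18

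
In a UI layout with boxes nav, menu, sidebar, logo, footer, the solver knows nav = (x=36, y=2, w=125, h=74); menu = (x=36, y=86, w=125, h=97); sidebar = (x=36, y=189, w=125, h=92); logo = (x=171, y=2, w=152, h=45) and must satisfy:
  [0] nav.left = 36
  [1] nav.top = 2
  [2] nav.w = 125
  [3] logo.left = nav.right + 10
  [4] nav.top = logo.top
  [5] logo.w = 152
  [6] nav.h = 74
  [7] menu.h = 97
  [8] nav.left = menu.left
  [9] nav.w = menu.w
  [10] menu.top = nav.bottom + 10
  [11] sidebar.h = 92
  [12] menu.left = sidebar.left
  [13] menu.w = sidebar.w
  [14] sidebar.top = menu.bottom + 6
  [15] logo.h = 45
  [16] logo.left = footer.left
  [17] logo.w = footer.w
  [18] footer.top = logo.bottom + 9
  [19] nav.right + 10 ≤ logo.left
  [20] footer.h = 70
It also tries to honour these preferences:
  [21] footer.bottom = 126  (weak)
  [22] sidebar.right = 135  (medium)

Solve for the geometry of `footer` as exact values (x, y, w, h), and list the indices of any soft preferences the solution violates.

1. footer.x = 171  [logo.left = footer.left]
2. footer.w = 152  [logo.w = footer.w]
3. footer.y = 56  [footer.top = logo.bottom + 9]
4. footer.h = 70  [footer.h = 70]

footer = (x=171, y=56, w=152, h=70)
violated soft preferences: 22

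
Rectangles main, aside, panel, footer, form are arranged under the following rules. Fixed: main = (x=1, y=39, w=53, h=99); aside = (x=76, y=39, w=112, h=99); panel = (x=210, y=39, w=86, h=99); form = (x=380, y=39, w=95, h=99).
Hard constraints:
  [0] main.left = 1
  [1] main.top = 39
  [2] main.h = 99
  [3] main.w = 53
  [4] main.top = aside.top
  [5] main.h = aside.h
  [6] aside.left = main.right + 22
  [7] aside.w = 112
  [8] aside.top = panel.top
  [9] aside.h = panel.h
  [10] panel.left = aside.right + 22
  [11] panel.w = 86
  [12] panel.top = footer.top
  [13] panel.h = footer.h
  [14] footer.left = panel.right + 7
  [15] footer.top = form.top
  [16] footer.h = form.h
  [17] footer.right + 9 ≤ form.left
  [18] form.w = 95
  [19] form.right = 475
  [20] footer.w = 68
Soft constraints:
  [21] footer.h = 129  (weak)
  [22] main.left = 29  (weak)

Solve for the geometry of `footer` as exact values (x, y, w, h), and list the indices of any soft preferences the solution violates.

1. footer.y = 39  [panel.top = footer.top]
2. footer.h = 99  [panel.h = footer.h]
3. footer.x = 303  [footer.left = panel.right + 7]
4. footer.w = 68  [footer.w = 68]

footer = (x=303, y=39, w=68, h=99)
violated soft preferences: 21, 22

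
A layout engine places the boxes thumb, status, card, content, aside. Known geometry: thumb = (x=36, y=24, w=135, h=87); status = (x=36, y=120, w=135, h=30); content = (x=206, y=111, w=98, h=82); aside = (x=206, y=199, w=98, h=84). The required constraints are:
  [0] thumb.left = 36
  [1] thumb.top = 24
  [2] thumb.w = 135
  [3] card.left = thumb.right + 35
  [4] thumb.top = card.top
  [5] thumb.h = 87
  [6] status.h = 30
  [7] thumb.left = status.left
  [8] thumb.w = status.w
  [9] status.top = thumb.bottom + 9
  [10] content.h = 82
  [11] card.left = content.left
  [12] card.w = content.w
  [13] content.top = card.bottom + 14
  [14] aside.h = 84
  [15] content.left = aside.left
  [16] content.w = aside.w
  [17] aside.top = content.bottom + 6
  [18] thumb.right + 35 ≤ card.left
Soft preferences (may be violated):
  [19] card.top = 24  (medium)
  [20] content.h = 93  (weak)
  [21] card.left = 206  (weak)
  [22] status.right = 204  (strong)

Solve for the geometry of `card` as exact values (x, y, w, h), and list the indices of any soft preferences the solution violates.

1. card.x = 206  [card.left = thumb.right + 35]
2. card.y = 24  [thumb.top = card.top]
3. card.w = 98  [card.w = content.w]
4. card.h = 73  [content.top = card.bottom + 14]

card = (x=206, y=24, w=98, h=73)
violated soft preferences: 20, 22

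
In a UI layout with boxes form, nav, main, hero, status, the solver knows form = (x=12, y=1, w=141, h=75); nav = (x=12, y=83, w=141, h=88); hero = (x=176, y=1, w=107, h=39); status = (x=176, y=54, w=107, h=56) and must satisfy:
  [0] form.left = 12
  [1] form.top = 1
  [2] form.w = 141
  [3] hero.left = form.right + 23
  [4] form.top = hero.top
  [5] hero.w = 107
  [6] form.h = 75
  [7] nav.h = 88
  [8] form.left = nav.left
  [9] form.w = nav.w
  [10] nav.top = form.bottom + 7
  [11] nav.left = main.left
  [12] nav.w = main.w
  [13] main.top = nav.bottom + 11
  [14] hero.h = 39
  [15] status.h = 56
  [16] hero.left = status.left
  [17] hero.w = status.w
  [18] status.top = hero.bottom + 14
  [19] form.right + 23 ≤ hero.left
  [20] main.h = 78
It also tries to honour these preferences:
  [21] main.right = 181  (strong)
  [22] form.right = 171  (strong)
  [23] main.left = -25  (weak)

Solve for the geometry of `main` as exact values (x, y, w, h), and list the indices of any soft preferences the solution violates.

main = (x=12, y=182, w=141, h=78)
violated soft preferences: 21, 22, 23

1. main.x = 12  [nav.left = main.left]
2. main.w = 141  [nav.w = main.w]
3. main.y = 182  [main.top = nav.bottom + 11]
4. main.h = 78  [main.h = 78]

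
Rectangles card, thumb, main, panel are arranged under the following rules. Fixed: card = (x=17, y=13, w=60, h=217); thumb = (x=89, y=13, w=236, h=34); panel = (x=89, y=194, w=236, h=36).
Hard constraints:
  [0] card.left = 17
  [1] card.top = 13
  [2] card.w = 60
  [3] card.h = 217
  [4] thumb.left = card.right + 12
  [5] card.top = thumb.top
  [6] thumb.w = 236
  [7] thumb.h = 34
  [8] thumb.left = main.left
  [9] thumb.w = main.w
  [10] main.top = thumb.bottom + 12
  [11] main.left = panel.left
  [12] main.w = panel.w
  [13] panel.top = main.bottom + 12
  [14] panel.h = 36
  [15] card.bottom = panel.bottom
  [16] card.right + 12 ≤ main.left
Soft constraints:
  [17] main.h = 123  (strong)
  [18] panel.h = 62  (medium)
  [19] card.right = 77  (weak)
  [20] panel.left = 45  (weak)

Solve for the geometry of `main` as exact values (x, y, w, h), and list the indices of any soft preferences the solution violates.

main = (x=89, y=59, w=236, h=123)
violated soft preferences: 18, 20

1. main.x = 89  [thumb.left = main.left]
2. main.w = 236  [thumb.w = main.w]
3. main.y = 59  [main.top = thumb.bottom + 12]
4. main.h = 123  [panel.top = main.bottom + 12]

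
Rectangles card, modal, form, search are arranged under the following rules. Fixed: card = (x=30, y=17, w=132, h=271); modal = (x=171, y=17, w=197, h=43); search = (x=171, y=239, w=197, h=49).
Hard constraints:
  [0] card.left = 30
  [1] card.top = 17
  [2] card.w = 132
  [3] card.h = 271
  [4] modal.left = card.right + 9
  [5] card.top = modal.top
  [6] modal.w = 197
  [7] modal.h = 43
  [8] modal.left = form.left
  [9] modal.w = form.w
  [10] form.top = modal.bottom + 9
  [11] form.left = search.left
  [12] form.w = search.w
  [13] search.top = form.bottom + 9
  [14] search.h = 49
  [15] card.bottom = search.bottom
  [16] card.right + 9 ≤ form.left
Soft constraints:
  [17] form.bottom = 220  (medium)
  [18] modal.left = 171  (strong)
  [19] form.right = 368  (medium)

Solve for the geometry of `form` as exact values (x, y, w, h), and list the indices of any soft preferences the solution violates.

1. form.x = 171  [modal.left = form.left]
2. form.w = 197  [modal.w = form.w]
3. form.y = 69  [form.top = modal.bottom + 9]
4. form.h = 161  [search.top = form.bottom + 9]

form = (x=171, y=69, w=197, h=161)
violated soft preferences: 17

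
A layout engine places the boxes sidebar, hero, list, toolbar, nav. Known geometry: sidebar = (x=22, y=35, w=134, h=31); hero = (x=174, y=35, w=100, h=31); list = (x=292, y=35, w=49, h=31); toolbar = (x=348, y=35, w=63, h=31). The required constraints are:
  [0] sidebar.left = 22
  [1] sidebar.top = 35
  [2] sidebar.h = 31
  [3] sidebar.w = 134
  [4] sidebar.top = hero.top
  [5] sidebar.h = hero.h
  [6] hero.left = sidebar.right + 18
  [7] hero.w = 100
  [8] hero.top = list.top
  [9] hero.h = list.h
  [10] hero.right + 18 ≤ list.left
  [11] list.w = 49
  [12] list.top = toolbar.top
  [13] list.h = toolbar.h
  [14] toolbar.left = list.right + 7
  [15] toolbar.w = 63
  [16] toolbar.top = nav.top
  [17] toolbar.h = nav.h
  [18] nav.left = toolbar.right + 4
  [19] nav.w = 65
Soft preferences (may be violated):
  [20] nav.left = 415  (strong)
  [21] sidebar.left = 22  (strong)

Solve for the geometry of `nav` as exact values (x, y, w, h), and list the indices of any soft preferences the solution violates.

1. nav.y = 35  [toolbar.top = nav.top]
2. nav.h = 31  [toolbar.h = nav.h]
3. nav.x = 415  [nav.left = toolbar.right + 4]
4. nav.w = 65  [nav.w = 65]

nav = (x=415, y=35, w=65, h=31)
violated soft preferences: none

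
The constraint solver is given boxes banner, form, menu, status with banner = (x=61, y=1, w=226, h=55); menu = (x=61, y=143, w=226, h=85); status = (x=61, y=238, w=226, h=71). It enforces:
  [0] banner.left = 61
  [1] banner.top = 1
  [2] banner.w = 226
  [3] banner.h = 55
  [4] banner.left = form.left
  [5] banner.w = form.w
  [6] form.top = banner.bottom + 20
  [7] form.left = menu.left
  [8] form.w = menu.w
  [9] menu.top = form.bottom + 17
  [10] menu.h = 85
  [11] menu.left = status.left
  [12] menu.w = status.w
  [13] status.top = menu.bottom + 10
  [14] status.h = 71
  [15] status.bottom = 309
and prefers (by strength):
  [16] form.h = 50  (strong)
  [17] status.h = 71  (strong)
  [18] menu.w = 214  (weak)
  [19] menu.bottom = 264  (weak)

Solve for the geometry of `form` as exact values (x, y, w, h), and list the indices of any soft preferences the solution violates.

1. form.x = 61  [banner.left = form.left]
2. form.w = 226  [banner.w = form.w]
3. form.y = 76  [form.top = banner.bottom + 20]
4. form.h = 50  [menu.top = form.bottom + 17]

form = (x=61, y=76, w=226, h=50)
violated soft preferences: 18, 19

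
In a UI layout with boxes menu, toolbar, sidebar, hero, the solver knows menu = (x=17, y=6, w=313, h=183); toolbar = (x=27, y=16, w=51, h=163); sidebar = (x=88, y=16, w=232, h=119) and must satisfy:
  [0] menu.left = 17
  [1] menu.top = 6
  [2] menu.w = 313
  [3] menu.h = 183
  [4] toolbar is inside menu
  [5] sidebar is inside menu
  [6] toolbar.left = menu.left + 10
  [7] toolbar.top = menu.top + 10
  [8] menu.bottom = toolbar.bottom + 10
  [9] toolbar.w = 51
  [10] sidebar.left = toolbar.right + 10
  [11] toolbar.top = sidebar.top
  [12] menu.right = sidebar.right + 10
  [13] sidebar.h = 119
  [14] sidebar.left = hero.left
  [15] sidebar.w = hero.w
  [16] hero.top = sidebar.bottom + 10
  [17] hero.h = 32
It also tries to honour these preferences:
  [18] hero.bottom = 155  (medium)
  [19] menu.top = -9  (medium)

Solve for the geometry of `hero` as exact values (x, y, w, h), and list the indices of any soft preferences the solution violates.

1. hero.x = 88  [sidebar.left = hero.left]
2. hero.w = 232  [sidebar.w = hero.w]
3. hero.y = 145  [hero.top = sidebar.bottom + 10]
4. hero.h = 32  [hero.h = 32]

hero = (x=88, y=145, w=232, h=32)
violated soft preferences: 18, 19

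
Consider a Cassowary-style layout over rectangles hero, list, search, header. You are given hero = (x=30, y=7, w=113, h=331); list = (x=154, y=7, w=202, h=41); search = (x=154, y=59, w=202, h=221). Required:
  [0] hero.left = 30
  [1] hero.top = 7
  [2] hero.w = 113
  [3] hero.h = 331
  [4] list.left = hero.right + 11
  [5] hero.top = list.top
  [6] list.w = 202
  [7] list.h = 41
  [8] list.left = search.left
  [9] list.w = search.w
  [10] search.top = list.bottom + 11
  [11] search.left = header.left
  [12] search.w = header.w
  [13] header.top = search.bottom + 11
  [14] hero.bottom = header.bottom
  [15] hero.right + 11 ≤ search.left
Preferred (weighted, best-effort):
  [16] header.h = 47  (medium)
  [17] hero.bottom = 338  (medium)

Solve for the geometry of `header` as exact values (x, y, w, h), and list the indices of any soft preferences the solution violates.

header = (x=154, y=291, w=202, h=47)
violated soft preferences: none

1. header.x = 154  [search.left = header.left]
2. header.w = 202  [search.w = header.w]
3. header.y = 291  [header.top = search.bottom + 11]
4. header.h = 47  [hero.bottom = header.bottom]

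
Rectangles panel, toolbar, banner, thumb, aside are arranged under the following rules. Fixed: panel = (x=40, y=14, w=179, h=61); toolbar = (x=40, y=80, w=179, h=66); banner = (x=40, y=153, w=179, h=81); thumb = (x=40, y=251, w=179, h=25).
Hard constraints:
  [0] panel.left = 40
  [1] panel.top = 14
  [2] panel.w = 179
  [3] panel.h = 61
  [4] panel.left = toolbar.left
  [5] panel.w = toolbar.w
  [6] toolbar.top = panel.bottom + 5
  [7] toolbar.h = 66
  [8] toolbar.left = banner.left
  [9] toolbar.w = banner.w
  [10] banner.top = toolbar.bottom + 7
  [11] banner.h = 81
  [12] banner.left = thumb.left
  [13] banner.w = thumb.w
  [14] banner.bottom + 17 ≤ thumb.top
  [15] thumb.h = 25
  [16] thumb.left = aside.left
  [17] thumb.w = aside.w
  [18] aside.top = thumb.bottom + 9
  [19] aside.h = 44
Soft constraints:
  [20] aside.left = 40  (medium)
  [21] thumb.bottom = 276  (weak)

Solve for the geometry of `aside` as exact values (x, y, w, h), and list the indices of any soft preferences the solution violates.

aside = (x=40, y=285, w=179, h=44)
violated soft preferences: none

1. aside.x = 40  [thumb.left = aside.left]
2. aside.w = 179  [thumb.w = aside.w]
3. aside.y = 285  [aside.top = thumb.bottom + 9]
4. aside.h = 44  [aside.h = 44]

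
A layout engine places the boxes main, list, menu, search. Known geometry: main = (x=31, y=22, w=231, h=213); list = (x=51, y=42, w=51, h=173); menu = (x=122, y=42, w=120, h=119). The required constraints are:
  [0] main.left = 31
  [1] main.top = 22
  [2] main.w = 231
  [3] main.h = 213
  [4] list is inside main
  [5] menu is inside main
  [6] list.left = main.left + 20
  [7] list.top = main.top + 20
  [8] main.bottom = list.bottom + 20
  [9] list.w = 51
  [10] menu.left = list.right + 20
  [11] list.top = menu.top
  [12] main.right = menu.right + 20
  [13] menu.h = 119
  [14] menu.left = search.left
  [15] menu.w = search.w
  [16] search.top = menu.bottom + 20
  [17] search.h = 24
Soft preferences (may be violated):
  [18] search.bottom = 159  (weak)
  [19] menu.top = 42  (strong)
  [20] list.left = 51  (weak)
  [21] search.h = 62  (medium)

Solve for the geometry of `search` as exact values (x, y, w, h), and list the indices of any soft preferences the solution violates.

1. search.x = 122  [menu.left = search.left]
2. search.w = 120  [menu.w = search.w]
3. search.y = 181  [search.top = menu.bottom + 20]
4. search.h = 24  [search.h = 24]

search = (x=122, y=181, w=120, h=24)
violated soft preferences: 18, 21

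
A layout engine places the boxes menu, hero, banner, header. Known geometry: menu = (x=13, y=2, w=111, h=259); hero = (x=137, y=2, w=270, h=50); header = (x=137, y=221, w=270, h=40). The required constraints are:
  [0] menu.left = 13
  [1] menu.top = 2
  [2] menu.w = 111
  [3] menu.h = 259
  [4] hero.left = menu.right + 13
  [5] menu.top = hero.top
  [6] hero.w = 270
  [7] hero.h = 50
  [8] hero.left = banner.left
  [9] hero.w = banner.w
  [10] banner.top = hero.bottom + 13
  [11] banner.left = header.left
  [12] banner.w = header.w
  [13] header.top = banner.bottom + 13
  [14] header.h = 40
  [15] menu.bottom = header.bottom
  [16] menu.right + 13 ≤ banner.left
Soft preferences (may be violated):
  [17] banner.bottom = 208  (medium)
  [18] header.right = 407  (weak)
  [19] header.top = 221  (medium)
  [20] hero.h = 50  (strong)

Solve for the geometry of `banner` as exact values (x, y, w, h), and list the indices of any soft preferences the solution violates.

banner = (x=137, y=65, w=270, h=143)
violated soft preferences: none

1. banner.x = 137  [hero.left = banner.left]
2. banner.w = 270  [hero.w = banner.w]
3. banner.y = 65  [banner.top = hero.bottom + 13]
4. banner.h = 143  [header.top = banner.bottom + 13]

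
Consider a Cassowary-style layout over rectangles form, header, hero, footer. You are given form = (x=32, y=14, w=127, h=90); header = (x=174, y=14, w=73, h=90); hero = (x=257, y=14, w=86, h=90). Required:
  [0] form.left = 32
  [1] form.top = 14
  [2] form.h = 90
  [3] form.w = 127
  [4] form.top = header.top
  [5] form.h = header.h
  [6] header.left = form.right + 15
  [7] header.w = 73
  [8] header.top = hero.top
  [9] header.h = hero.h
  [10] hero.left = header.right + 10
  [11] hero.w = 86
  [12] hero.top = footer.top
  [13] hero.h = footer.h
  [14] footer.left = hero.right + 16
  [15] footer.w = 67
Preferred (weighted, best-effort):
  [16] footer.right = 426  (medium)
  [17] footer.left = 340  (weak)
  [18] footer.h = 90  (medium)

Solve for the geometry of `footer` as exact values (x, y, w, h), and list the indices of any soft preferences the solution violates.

footer = (x=359, y=14, w=67, h=90)
violated soft preferences: 17

1. footer.y = 14  [hero.top = footer.top]
2. footer.h = 90  [hero.h = footer.h]
3. footer.x = 359  [footer.left = hero.right + 16]
4. footer.w = 67  [footer.w = 67]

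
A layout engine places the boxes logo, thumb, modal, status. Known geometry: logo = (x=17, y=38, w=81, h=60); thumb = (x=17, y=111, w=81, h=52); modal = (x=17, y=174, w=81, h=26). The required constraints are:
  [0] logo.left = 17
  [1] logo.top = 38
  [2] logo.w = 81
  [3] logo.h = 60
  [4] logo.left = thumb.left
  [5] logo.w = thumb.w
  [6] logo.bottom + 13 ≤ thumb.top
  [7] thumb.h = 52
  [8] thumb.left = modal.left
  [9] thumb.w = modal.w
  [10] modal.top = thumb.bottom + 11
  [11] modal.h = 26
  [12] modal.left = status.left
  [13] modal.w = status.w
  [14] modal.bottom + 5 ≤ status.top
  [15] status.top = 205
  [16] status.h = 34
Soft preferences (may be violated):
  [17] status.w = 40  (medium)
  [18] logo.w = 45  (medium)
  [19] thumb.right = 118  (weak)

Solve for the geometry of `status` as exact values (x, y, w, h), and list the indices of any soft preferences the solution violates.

status = (x=17, y=205, w=81, h=34)
violated soft preferences: 17, 18, 19

1. status.x = 17  [modal.left = status.left]
2. status.w = 81  [modal.w = status.w]
3. status.y = 205  [status.top = 205]
4. status.h = 34  [status.h = 34]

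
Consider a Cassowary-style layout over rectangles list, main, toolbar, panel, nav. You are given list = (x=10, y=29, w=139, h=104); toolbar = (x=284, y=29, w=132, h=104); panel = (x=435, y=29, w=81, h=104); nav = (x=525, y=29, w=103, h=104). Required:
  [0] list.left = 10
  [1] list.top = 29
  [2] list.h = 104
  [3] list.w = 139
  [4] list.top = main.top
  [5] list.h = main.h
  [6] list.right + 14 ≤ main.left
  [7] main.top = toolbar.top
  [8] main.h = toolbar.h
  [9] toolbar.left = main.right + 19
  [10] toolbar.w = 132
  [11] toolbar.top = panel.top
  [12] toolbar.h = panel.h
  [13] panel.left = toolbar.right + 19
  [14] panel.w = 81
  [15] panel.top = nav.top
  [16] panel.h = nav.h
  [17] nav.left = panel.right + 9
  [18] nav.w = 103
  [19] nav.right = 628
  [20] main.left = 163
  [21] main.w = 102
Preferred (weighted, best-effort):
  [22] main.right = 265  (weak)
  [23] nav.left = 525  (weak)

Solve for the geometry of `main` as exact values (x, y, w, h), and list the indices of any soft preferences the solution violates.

main = (x=163, y=29, w=102, h=104)
violated soft preferences: none

1. main.y = 29  [list.top = main.top]
2. main.h = 104  [list.h = main.h]
3. main.x = 163  [main.left = 163]
4. main.w = 102  [main.w = 102]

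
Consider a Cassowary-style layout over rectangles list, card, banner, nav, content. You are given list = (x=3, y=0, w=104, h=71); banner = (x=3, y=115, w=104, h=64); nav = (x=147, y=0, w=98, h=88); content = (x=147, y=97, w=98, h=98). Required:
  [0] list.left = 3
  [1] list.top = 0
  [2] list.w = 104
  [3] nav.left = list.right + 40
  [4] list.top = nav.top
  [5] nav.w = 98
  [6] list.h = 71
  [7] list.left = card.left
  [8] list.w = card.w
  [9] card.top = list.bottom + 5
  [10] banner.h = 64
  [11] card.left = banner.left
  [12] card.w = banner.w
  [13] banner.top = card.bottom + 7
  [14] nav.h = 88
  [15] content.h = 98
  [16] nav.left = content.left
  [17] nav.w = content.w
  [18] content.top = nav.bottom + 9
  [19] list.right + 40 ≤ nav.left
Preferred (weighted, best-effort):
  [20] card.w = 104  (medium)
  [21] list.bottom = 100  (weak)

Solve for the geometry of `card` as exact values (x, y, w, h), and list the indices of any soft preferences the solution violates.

card = (x=3, y=76, w=104, h=32)
violated soft preferences: 21

1. card.x = 3  [list.left = card.left]
2. card.w = 104  [list.w = card.w]
3. card.y = 76  [card.top = list.bottom + 5]
4. card.h = 32  [banner.top = card.bottom + 7]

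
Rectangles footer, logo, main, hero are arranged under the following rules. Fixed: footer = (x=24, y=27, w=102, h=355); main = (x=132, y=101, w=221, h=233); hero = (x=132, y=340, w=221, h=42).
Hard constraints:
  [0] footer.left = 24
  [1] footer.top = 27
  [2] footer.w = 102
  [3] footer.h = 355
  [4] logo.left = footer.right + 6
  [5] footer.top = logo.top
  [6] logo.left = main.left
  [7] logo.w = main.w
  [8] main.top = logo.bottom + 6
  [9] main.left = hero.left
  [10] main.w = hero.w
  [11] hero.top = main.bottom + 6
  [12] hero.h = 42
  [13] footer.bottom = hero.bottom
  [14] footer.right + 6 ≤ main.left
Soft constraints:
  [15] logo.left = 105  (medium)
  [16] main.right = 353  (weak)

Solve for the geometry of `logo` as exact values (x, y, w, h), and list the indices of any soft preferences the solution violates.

1. logo.x = 132  [logo.left = footer.right + 6]
2. logo.y = 27  [footer.top = logo.top]
3. logo.w = 221  [logo.w = main.w]
4. logo.h = 68  [main.top = logo.bottom + 6]

logo = (x=132, y=27, w=221, h=68)
violated soft preferences: 15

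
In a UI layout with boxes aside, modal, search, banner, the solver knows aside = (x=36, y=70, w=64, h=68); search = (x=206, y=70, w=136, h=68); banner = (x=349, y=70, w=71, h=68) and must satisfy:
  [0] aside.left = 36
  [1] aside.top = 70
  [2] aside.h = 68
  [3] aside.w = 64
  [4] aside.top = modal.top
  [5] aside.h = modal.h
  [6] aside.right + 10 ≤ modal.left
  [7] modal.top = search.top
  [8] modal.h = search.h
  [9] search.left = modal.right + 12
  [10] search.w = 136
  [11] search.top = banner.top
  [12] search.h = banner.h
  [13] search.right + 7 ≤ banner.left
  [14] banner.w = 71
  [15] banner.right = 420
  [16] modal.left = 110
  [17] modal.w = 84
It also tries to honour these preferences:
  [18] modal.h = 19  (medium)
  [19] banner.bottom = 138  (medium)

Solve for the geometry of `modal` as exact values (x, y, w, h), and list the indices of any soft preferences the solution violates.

1. modal.y = 70  [aside.top = modal.top]
2. modal.h = 68  [aside.h = modal.h]
3. modal.x = 110  [modal.left = 110]
4. modal.w = 84  [modal.w = 84]

modal = (x=110, y=70, w=84, h=68)
violated soft preferences: 18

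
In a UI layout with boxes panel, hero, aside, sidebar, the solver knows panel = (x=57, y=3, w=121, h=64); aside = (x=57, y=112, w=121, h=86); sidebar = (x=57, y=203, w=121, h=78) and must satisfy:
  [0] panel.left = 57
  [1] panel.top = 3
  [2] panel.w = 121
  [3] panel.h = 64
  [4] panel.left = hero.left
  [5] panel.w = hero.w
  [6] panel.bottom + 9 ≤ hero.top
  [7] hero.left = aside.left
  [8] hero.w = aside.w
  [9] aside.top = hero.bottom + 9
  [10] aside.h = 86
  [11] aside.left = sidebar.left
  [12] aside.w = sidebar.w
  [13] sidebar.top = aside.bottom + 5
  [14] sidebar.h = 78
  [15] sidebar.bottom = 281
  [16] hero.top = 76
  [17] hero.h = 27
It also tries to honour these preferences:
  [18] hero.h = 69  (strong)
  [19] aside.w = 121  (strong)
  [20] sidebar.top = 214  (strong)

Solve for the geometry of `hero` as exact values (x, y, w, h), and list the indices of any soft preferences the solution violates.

1. hero.x = 57  [panel.left = hero.left]
2. hero.w = 121  [panel.w = hero.w]
3. hero.y = 76  [hero.top = 76]
4. hero.h = 27  [hero.h = 27]

hero = (x=57, y=76, w=121, h=27)
violated soft preferences: 18, 20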